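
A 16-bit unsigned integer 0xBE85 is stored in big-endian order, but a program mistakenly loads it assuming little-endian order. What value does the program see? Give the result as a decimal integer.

Stored big-endian, the bytes at ascending addresses are BE 85.
Read back as little-endian, the first byte is least significant, giving 0x85BE.
0x85BE = 34238.

34238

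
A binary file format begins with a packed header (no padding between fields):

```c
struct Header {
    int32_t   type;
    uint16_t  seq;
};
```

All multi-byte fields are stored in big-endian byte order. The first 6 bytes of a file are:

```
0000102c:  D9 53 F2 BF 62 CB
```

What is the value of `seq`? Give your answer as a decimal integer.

`seq` follows `type` (4 bytes), so it starts at byte offset 4 and occupies 2 bytes.
Bytes at offsets 4..5: 62 CB.
In big-endian order the high byte comes first in memory.
The bytes are already most-significant first: 0x62CB.
0x62CB = 25291.

25291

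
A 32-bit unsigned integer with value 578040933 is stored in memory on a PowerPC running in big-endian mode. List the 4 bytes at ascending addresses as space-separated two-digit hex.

578040933 in hexadecimal, padded to 32 bits, is 0x22743465.
Split into bytes (most-significant first): 22 74 34 65.
Big-endian stores the most-significant byte at the lowest address.
So the memory order matches the most-significant-first order: 22 74 34 65.

22 74 34 65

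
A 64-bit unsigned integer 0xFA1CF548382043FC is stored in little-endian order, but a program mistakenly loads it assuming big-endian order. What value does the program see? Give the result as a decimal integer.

Stored little-endian, the bytes at ascending addresses are FC 43 20 38 48 F5 1C FA.
Read back as big-endian, the last byte is least significant, giving 0xFC43203848F51CFA.
0xFC43203848F51CFA = 18177407947111734522.

18177407947111734522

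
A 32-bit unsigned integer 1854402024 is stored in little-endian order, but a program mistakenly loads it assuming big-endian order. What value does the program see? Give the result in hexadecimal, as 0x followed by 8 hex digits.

0xE8ED876E

1854402024 in 32-bit hexadecimal is 0x6E87EDE8.
Stored little-endian, the bytes at ascending addresses are E8 ED 87 6E.
Read back as big-endian, the last byte is least significant, giving 0xE8ED876E.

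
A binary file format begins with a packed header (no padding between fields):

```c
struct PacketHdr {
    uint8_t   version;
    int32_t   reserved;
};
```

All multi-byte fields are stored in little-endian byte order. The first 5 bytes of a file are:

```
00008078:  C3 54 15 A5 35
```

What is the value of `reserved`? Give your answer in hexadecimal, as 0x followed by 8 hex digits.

0x35A51554

`reserved` follows `version` (1 byte), so it starts at byte offset 1 and occupies 4 bytes.
Bytes at offsets 1..4: 54 15 A5 35.
Little-endian stores the least-significant byte at the lowest address.
Reassemble most-significant byte first: 35 A5 15 54 → 0x35A51554.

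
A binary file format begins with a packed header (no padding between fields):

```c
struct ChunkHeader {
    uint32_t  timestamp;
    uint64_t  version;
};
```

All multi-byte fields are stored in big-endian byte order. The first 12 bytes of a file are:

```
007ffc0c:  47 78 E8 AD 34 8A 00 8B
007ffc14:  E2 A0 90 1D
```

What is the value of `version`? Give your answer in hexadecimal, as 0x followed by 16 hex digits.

`version` follows `timestamp` (4 bytes), so it starts at byte offset 4 and occupies 8 bytes.
Bytes at offsets 4..11: 34 8A 00 8B E2 A0 90 1D.
Big-endian: lowest address holds the most-significant byte.
The bytes are already most-significant first: 0x348A008BE2A0901D.

0x348A008BE2A0901D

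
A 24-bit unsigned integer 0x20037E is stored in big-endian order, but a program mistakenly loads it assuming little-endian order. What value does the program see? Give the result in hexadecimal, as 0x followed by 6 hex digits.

Stored big-endian, the bytes at ascending addresses are 20 03 7E.
Read back as little-endian, the first byte is least significant, giving 0x7E0320.

0x7E0320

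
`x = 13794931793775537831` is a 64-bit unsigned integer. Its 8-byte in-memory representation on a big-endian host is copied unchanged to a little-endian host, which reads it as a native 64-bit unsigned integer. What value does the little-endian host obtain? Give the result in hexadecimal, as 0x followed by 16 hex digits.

0xA7AEBBB4607171BF

13794931793775537831 in 64-bit hexadecimal is 0xBF717160B4BBAEA7.
Stored big-endian, the bytes at ascending addresses are BF 71 71 60 B4 BB AE A7.
Read back as little-endian, the first byte is least significant, giving 0xA7AEBBB4607171BF.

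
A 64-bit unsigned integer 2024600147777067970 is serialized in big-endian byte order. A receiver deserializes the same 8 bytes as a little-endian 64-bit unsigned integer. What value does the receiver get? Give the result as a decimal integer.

14022930009859233820

2024600147777067970 in 64-bit hexadecimal is 0x1C18D31B8C749BC2.
Stored big-endian, the bytes at ascending addresses are 1C 18 D3 1B 8C 74 9B C2.
Read back as little-endian, the first byte is least significant, giving 0xC29B748C1BD3181C.
0xC29B748C1BD3181C = 14022930009859233820.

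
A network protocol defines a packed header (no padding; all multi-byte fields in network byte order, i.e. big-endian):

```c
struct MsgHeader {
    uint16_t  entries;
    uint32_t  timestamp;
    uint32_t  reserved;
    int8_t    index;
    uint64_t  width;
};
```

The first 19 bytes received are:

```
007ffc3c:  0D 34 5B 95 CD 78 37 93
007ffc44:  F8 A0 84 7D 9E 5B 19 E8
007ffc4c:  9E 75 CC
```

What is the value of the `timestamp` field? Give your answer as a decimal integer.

`timestamp` follows `entries` (2 bytes), so it starts at byte offset 2 and occupies 4 bytes.
Bytes at offsets 2..5: 5B 95 CD 78.
Big-endian: lowest address holds the most-significant byte.
The bytes are already most-significant first: 0x5B95CD78.
0x5B95CD78 = 1536544120.

1536544120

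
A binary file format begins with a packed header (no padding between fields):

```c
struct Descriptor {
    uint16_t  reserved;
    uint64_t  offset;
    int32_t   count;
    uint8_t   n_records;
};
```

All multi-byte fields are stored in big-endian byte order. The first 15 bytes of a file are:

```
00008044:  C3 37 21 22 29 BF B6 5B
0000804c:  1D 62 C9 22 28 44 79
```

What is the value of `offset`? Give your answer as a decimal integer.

2387516655834701154

`offset` follows `reserved` (2 bytes), so it starts at byte offset 2 and occupies 8 bytes.
Bytes at offsets 2..9: 21 22 29 BF B6 5B 1D 62.
Big-endian stores the most-significant byte at the lowest address.
The bytes are already most-significant first: 0x212229BFB65B1D62.
0x212229BFB65B1D62 = 2387516655834701154.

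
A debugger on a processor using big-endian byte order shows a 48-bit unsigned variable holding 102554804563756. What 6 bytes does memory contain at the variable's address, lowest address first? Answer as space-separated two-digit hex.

5D 45 E6 B2 2F 2C

102554804563756 in hexadecimal, padded to 48 bits, is 0x5D45E6B22F2C.
Split into bytes (most-significant first): 5D 45 E6 B2 2F 2C.
In big-endian order the high byte comes first in memory.
So the memory order matches the most-significant-first order: 5D 45 E6 B2 2F 2C.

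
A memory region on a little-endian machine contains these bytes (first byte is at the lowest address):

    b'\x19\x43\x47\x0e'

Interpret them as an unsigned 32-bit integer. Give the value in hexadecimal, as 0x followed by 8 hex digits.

Little-endian: lowest address holds the least-significant byte.
Reassemble most-significant byte first: 0E 47 43 19 → 0x0E474319.

0x0E474319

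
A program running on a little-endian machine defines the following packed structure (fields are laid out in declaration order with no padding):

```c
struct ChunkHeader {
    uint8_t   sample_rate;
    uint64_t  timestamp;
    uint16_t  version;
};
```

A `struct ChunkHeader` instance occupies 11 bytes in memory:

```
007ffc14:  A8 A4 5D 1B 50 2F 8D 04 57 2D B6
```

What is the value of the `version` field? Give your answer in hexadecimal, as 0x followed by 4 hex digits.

`version` follows `sample_rate` (1 B), `timestamp` (8 B), so it starts at offset 1 + 8 = 9 and occupies 2 bytes.
Bytes at offsets 9..10: 2D B6.
In little-endian order the low byte comes first in memory.
Reassemble most-significant byte first: B6 2D → 0xB62D.

0xB62D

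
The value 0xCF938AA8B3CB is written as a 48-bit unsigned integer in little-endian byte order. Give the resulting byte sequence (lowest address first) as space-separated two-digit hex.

Split into bytes (most-significant first): CF 93 8A A8 B3 CB.
In little-endian order the low byte comes first in memory.
So at ascending addresses the bytes are CB B3 A8 8A 93 CF.

CB B3 A8 8A 93 CF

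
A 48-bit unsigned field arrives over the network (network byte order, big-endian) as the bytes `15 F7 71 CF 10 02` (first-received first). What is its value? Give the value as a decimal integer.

24152510500866

Big-endian stores the most-significant byte at the lowest address.
The bytes are already most-significant first: 0x15F771CF1002.
0x15F771CF1002 = 24152510500866.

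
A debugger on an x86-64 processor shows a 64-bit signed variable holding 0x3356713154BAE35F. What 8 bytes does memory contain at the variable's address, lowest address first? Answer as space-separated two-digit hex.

5F E3 BA 54 31 71 56 33

Split into bytes (most-significant first): 33 56 71 31 54 BA E3 5F.
Little-endian: lowest address holds the least-significant byte.
So at ascending addresses the bytes are 5F E3 BA 54 31 71 56 33.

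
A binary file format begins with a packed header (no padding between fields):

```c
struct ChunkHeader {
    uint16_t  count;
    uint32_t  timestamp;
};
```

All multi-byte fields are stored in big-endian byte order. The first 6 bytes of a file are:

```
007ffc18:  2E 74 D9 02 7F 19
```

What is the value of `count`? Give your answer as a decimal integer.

11892

`count` is the first field, at byte offset 0, occupying 2 bytes.
Bytes at offsets 0..1: 2E 74.
Big-endian: lowest address holds the most-significant byte.
The bytes are already most-significant first: 0x2E74.
0x2E74 = 11892.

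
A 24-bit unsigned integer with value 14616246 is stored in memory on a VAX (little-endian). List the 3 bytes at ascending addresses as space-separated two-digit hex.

14616246 in hexadecimal, padded to 24 bits, is 0xDF06B6.
Split into bytes (most-significant first): DF 06 B6.
Little-endian stores the least-significant byte at the lowest address.
So at ascending addresses the bytes are B6 06 DF.

B6 06 DF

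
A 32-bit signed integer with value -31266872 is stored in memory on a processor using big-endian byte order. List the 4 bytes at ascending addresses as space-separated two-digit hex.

FE 22 E7 C8

Two's complement of -31266872 in 32 bits: 31266872 = 0x01DD1838; invert → 0xFE22E7C7; add 1 → 0xFE22E7C8.
Split into bytes (most-significant first): FE 22 E7 C8.
Big-endian: lowest address holds the most-significant byte.
So the memory order matches the most-significant-first order: FE 22 E7 C8.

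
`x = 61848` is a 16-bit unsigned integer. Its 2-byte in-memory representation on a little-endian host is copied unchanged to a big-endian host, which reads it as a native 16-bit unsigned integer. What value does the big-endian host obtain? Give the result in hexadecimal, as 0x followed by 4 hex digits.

0x98F1

61848 in 16-bit hexadecimal is 0xF198.
Stored little-endian, the bytes at ascending addresses are 98 F1.
Read back as big-endian, the last byte is least significant, giving 0x98F1.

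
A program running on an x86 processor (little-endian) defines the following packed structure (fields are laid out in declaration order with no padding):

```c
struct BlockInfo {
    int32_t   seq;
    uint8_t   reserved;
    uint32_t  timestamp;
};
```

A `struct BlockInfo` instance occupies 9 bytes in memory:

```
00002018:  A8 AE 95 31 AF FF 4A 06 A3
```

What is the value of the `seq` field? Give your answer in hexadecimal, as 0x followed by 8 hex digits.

0x3195AEA8

`seq` is the first field, at byte offset 0, occupying 4 bytes.
Bytes at offsets 0..3: A8 AE 95 31.
In little-endian order the low byte comes first in memory.
Reassemble most-significant byte first: 31 95 AE A8 → 0x3195AEA8.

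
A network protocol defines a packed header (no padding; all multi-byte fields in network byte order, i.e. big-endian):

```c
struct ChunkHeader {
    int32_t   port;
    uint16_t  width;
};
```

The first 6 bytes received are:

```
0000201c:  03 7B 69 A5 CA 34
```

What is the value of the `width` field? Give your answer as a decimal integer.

`width` follows `port` (4 bytes), so it starts at byte offset 4 and occupies 2 bytes.
Bytes at offsets 4..5: CA 34.
Big-endian stores the most-significant byte at the lowest address.
The bytes are already most-significant first: 0xCA34.
0xCA34 = 51764.

51764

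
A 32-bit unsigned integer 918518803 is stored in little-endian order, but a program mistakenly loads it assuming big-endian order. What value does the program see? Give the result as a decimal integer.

326942518

918518803 in 32-bit hexadecimal is 0x36BF7C13.
Stored little-endian, the bytes at ascending addresses are 13 7C BF 36.
Read back as big-endian, the last byte is least significant, giving 0x137CBF36.
0x137CBF36 = 326942518.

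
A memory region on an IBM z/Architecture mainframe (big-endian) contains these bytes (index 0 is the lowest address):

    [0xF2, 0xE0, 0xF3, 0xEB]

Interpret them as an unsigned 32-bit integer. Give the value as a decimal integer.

4074828779

Big-endian stores the most-significant byte at the lowest address.
The bytes are already most-significant first: 0xF2E0F3EB.
0xF2E0F3EB = 4074828779.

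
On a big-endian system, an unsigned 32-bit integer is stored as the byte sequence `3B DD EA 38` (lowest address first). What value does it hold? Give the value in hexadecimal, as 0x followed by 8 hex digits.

0x3BDDEA38

Big-endian stores the most-significant byte at the lowest address.
The bytes are already most-significant first: 0x3BDDEA38.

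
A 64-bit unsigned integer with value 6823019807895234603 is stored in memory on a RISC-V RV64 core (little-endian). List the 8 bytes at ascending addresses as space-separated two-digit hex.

6823019807895234603 in hexadecimal, padded to 64 bits, is 0x5EB03C5D890CA82B.
Split into bytes (most-significant first): 5E B0 3C 5D 89 0C A8 2B.
In little-endian order the low byte comes first in memory.
So at ascending addresses the bytes are 2B A8 0C 89 5D 3C B0 5E.

2B A8 0C 89 5D 3C B0 5E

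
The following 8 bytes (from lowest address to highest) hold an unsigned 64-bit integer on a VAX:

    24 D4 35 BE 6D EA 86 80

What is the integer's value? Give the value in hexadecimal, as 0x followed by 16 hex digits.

Little-endian: lowest address holds the least-significant byte.
Reassemble most-significant byte first: 80 86 EA 6D BE 35 D4 24 → 0x8086EA6DBE35D424.

0x8086EA6DBE35D424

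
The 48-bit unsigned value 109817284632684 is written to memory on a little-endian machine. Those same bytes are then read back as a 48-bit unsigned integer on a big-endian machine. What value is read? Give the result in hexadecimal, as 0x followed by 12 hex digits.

109817284632684 in 48-bit hexadecimal is 0x63E0D43DA06C.
Stored little-endian, the bytes at ascending addresses are 6C A0 3D D4 E0 63.
Read back as big-endian, the last byte is least significant, giving 0x6CA03DD4E063.

0x6CA03DD4E063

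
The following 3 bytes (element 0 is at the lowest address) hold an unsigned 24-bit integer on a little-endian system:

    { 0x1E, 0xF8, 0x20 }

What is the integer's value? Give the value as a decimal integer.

In little-endian order the low byte comes first in memory.
Reassemble most-significant byte first: 20 F8 1E → 0x20F81E.
0x20F81E = 2160670.

2160670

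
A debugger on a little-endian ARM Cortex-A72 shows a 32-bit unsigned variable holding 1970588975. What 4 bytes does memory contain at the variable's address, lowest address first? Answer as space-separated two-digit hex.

1970588975 in hexadecimal, padded to 32 bits, is 0x7574CD2F.
Split into bytes (most-significant first): 75 74 CD 2F.
In little-endian order the low byte comes first in memory.
So at ascending addresses the bytes are 2F CD 74 75.

2F CD 74 75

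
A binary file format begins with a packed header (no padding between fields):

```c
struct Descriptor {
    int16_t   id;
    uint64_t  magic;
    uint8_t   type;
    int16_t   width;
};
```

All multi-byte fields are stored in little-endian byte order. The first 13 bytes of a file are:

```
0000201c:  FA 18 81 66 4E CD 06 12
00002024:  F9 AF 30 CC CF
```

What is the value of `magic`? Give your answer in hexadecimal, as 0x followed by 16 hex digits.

0xAFF91206CD4E6681

`magic` follows `id` (2 bytes), so it starts at byte offset 2 and occupies 8 bytes.
Bytes at offsets 2..9: 81 66 4E CD 06 12 F9 AF.
Little-endian: lowest address holds the least-significant byte.
Reassemble most-significant byte first: AF F9 12 06 CD 4E 66 81 → 0xAFF91206CD4E6681.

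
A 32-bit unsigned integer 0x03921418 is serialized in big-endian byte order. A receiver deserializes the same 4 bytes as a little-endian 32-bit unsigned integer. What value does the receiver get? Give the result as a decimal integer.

404001283

Stored big-endian, the bytes at ascending addresses are 03 92 14 18.
Read back as little-endian, the first byte is least significant, giving 0x18149203.
0x18149203 = 404001283.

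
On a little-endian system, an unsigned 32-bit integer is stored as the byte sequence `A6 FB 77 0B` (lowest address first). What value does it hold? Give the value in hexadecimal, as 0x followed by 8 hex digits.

0x0B77FBA6

In little-endian order the low byte comes first in memory.
Reassemble most-significant byte first: 0B 77 FB A6 → 0x0B77FBA6.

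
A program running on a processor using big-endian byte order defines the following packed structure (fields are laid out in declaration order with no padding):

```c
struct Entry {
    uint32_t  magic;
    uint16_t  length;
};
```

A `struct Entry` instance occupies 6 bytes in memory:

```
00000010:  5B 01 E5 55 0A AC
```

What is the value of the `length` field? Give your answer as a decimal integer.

2732

`length` follows `magic` (4 bytes), so it starts at byte offset 4 and occupies 2 bytes.
Bytes at offsets 4..5: 0A AC.
Big-endian stores the most-significant byte at the lowest address.
The bytes are already most-significant first: 0x0AAC.
0x0AAC = 2732.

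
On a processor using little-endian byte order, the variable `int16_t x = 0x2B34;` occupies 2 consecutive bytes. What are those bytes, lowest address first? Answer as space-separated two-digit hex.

34 2B

Split into bytes (most-significant first): 2B 34.
Little-endian stores the least-significant byte at the lowest address.
So at ascending addresses the bytes are 34 2B.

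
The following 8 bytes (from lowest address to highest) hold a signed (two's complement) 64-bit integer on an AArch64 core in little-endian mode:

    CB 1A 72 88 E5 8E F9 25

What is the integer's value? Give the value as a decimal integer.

2736375365092121291

Little-endian: lowest address holds the least-significant byte.
Reassemble most-significant byte first: 25 F9 8E E5 88 72 1A CB → 0x25F98EE588721ACB.
0x25F98EE588721ACB = 2736375365092121291.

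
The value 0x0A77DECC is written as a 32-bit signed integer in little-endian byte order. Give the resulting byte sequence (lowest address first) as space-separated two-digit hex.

CC DE 77 0A

Split into bytes (most-significant first): 0A 77 DE CC.
Little-endian: lowest address holds the least-significant byte.
So at ascending addresses the bytes are CC DE 77 0A.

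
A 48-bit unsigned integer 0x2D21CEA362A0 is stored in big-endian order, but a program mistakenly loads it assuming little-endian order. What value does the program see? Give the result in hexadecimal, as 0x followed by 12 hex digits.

0xA062A3CE212D

Stored big-endian, the bytes at ascending addresses are 2D 21 CE A3 62 A0.
Read back as little-endian, the first byte is least significant, giving 0xA062A3CE212D.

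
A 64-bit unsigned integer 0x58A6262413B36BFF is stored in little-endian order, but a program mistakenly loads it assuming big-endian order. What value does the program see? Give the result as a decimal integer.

Stored little-endian, the bytes at ascending addresses are FF 6B B3 13 24 26 A6 58.
Read back as big-endian, the last byte is least significant, giving 0xFF6BB3132426A658.
0xFF6BB3132426A658 = 18405001196971927128.

18405001196971927128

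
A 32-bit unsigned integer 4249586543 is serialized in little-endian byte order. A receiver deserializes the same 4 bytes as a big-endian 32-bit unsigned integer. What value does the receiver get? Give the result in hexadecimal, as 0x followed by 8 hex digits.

0x6F8B4BFD

4249586543 in 32-bit hexadecimal is 0xFD4B8B6F.
Stored little-endian, the bytes at ascending addresses are 6F 8B 4B FD.
Read back as big-endian, the last byte is least significant, giving 0x6F8B4BFD.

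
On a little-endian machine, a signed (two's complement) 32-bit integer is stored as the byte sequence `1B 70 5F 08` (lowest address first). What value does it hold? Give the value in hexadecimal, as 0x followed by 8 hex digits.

In little-endian order the low byte comes first in memory.
Reassemble most-significant byte first: 08 5F 70 1B → 0x085F701B.

0x085F701B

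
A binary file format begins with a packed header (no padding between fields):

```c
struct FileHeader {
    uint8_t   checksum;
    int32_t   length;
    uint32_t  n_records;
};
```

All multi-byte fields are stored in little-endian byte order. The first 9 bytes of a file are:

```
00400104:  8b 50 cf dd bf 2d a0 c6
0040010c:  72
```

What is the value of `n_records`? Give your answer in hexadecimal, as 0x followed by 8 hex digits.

0x72C6A02D

`n_records` follows `checksum` (1 B), `length` (4 B), so it starts at offset 1 + 4 = 5 and occupies 4 bytes.
Bytes at offsets 5..8: 2D A0 C6 72.
Little-endian: lowest address holds the least-significant byte.
Reassemble most-significant byte first: 72 C6 A0 2D → 0x72C6A02D.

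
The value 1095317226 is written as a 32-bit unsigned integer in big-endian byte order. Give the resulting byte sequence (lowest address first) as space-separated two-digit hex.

1095317226 in hexadecimal, padded to 32 bits, is 0x414936EA.
Split into bytes (most-significant first): 41 49 36 EA.
Big-endian: lowest address holds the most-significant byte.
So the memory order matches the most-significant-first order: 41 49 36 EA.

41 49 36 EA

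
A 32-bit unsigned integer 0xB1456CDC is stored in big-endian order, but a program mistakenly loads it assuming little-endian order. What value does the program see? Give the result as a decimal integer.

3698083249

Stored big-endian, the bytes at ascending addresses are B1 45 6C DC.
Read back as little-endian, the first byte is least significant, giving 0xDC6C45B1.
0xDC6C45B1 = 3698083249.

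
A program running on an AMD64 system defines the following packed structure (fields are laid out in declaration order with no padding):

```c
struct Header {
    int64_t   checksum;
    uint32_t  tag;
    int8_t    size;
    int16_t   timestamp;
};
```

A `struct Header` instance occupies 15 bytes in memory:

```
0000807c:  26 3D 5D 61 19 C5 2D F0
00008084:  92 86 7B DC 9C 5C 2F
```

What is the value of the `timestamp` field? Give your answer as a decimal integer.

`timestamp` follows `checksum` (8 B), `tag` (4 B), `size` (1 B), so it starts at offset 8 + 4 + 1 = 13 and occupies 2 bytes.
Bytes at offsets 13..14: 5C 2F.
Little-endian: lowest address holds the least-significant byte.
Reassemble most-significant byte first: 2F 5C → 0x2F5C.
0x2F5C = 12124.

12124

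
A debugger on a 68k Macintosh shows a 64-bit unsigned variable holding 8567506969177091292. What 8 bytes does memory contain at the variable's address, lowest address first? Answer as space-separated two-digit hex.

8567506969177091292 in hexadecimal, padded to 64 bits, is 0x76E5E632247BECDC.
Split into bytes (most-significant first): 76 E5 E6 32 24 7B EC DC.
In big-endian order the high byte comes first in memory.
So the memory order matches the most-significant-first order: 76 E5 E6 32 24 7B EC DC.

76 E5 E6 32 24 7B EC DC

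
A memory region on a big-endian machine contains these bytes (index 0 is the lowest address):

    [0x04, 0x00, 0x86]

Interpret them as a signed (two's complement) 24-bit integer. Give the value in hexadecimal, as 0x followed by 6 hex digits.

0x040086

In big-endian order the high byte comes first in memory.
The bytes are already most-significant first: 0x040086.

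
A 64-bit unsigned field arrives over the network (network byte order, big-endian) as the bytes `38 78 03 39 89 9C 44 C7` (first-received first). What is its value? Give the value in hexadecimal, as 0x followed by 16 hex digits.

0x38780339899C44C7

In big-endian order the high byte comes first in memory.
The bytes are already most-significant first: 0x38780339899C44C7.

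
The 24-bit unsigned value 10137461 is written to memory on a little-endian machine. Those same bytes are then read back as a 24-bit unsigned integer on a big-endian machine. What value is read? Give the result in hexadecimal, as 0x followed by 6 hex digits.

10137461 in 24-bit hexadecimal is 0x9AAF75.
Stored little-endian, the bytes at ascending addresses are 75 AF 9A.
Read back as big-endian, the last byte is least significant, giving 0x75AF9A.

0x75AF9A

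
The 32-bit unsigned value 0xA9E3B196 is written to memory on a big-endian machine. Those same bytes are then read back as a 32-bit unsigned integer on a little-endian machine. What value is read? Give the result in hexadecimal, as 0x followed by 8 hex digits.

0x96B1E3A9

Stored big-endian, the bytes at ascending addresses are A9 E3 B1 96.
Read back as little-endian, the first byte is least significant, giving 0x96B1E3A9.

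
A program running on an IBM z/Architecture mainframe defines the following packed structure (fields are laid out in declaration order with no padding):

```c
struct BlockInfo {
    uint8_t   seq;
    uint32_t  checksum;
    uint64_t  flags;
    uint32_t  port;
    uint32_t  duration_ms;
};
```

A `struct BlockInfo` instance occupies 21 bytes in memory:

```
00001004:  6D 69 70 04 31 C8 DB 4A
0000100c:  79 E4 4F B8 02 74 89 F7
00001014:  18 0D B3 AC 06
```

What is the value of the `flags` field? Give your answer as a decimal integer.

`flags` follows `seq` (1 B), `checksum` (4 B), so it starts at offset 1 + 4 = 5 and occupies 8 bytes.
Bytes at offsets 5..12: C8 DB 4A 79 E4 4F B8 02.
Big-endian stores the most-significant byte at the lowest address.
The bytes are already most-significant first: 0xC8DB4A79E44FB802.
0xC8DB4A79E44FB802 = 14473243714867148802.

14473243714867148802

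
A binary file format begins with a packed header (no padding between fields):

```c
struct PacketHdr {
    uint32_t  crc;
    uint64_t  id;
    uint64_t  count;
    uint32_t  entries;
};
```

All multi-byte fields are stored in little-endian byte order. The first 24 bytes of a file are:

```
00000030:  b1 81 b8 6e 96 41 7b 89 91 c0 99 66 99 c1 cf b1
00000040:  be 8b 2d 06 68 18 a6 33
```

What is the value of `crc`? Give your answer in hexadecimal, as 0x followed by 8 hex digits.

`crc` is the first field, at byte offset 0, occupying 4 bytes.
Bytes at offsets 0..3: B1 81 B8 6E.
Little-endian: lowest address holds the least-significant byte.
Reassemble most-significant byte first: 6E B8 81 B1 → 0x6EB881B1.

0x6EB881B1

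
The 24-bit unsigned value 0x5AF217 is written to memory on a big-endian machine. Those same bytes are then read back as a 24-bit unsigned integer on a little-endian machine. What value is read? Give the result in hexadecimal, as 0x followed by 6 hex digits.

0x17F25A

Stored big-endian, the bytes at ascending addresses are 5A F2 17.
Read back as little-endian, the first byte is least significant, giving 0x17F25A.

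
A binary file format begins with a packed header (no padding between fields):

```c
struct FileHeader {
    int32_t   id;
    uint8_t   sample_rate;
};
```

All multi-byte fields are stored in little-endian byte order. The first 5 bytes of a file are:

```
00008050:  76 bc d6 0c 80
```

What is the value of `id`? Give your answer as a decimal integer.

215399542

`id` is the first field, at byte offset 0, occupying 4 bytes.
Bytes at offsets 0..3: 76 BC D6 0C.
Little-endian stores the least-significant byte at the lowest address.
Reassemble most-significant byte first: 0C D6 BC 76 → 0x0CD6BC76.
0x0CD6BC76 = 215399542.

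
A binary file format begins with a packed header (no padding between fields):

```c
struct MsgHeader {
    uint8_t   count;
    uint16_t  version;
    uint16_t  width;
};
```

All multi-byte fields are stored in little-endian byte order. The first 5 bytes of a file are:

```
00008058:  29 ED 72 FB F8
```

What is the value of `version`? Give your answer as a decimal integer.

29421

`version` follows `count` (1 byte), so it starts at byte offset 1 and occupies 2 bytes.
Bytes at offsets 1..2: ED 72.
In little-endian order the low byte comes first in memory.
Reassemble most-significant byte first: 72 ED → 0x72ED.
0x72ED = 29421.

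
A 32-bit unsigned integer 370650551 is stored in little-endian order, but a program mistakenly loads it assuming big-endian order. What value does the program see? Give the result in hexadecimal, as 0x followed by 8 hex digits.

0xB7AD1716

370650551 in 32-bit hexadecimal is 0x1617ADB7.
Stored little-endian, the bytes at ascending addresses are B7 AD 17 16.
Read back as big-endian, the last byte is least significant, giving 0xB7AD1716.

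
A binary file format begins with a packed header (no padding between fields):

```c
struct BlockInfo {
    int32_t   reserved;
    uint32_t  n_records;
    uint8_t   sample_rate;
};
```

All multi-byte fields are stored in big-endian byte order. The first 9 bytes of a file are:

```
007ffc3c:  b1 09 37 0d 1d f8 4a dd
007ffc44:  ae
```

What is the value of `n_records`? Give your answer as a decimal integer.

`n_records` follows `reserved` (4 bytes), so it starts at byte offset 4 and occupies 4 bytes.
Bytes at offsets 4..7: 1D F8 4A DD.
Big-endian: lowest address holds the most-significant byte.
The bytes are already most-significant first: 0x1DF84ADD.
0x1DF84ADD = 502811357.

502811357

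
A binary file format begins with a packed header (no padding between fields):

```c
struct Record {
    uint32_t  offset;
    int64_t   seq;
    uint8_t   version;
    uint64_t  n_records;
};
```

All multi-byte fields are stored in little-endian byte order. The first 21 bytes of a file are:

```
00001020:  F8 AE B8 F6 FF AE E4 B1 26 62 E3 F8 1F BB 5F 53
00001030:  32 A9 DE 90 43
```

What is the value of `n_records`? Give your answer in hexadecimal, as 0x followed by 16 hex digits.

0x4390DEA932535FBB

`n_records` follows `offset` (4 B), `seq` (8 B), `version` (1 B), so it starts at offset 4 + 8 + 1 = 13 and occupies 8 bytes.
Bytes at offsets 13..20: BB 5F 53 32 A9 DE 90 43.
Little-endian: lowest address holds the least-significant byte.
Reassemble most-significant byte first: 43 90 DE A9 32 53 5F BB → 0x4390DEA932535FBB.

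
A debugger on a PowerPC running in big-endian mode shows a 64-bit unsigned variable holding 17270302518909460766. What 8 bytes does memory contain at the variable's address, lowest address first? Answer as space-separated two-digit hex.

EF AC 70 A3 93 21 E1 1E

17270302518909460766 in hexadecimal, padded to 64 bits, is 0xEFAC70A39321E11E.
Split into bytes (most-significant first): EF AC 70 A3 93 21 E1 1E.
Big-endian stores the most-significant byte at the lowest address.
So the memory order matches the most-significant-first order: EF AC 70 A3 93 21 E1 1E.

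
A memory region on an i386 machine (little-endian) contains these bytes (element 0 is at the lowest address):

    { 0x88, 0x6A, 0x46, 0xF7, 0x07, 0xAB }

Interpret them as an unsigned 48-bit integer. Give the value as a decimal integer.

188050701707912

Little-endian stores the least-significant byte at the lowest address.
Reassemble most-significant byte first: AB 07 F7 46 6A 88 → 0xAB07F7466A88.
0xAB07F7466A88 = 188050701707912.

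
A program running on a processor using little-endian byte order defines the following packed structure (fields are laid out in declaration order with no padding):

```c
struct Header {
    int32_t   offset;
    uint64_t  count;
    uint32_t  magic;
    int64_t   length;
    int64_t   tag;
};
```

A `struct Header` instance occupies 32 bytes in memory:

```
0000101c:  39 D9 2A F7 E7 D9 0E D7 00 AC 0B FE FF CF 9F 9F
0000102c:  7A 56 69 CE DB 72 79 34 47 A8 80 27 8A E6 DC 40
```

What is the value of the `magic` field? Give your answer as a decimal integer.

2678050815

`magic` follows `offset` (4 B), `count` (8 B), so it starts at offset 4 + 8 = 12 and occupies 4 bytes.
Bytes at offsets 12..15: FF CF 9F 9F.
In little-endian order the low byte comes first in memory.
Reassemble most-significant byte first: 9F 9F CF FF → 0x9F9FCFFF.
0x9F9FCFFF = 2678050815.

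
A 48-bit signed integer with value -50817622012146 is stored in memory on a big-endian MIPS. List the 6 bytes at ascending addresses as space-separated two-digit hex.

D1 C8 19 B1 0F 0E

Two's complement of -50817622012146 in 48 bits: 50817622012146 = 0x2E37E64EF0F2; invert → 0xD1C819B10F0D; add 1 → 0xD1C819B10F0E.
Split into bytes (most-significant first): D1 C8 19 B1 0F 0E.
Big-endian stores the most-significant byte at the lowest address.
So the memory order matches the most-significant-first order: D1 C8 19 B1 0F 0E.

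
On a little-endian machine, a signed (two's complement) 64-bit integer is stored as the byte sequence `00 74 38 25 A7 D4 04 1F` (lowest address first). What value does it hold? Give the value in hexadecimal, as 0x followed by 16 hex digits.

In little-endian order the low byte comes first in memory.
Reassemble most-significant byte first: 1F 04 D4 A7 25 38 74 00 → 0x1F04D4A725387400.

0x1F04D4A725387400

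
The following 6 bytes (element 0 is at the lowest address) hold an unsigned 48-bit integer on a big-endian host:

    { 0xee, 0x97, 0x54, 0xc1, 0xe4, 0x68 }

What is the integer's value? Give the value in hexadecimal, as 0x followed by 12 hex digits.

In big-endian order the high byte comes first in memory.
The bytes are already most-significant first: 0xEE9754C1E468.

0xEE9754C1E468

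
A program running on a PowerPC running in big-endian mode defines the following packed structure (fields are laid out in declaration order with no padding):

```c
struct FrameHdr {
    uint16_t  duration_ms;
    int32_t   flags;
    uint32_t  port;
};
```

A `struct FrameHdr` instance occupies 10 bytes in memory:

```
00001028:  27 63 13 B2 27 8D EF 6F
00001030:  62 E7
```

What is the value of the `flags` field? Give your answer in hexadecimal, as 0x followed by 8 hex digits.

0x13B2278D

`flags` follows `duration_ms` (2 bytes), so it starts at byte offset 2 and occupies 4 bytes.
Bytes at offsets 2..5: 13 B2 27 8D.
Big-endian: lowest address holds the most-significant byte.
The bytes are already most-significant first: 0x13B2278D.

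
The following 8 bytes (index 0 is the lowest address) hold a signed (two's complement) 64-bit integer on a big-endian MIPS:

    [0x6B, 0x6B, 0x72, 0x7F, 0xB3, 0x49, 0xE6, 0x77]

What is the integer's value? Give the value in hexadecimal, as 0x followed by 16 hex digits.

0x6B6B727FB349E677

In big-endian order the high byte comes first in memory.
The bytes are already most-significant first: 0x6B6B727FB349E677.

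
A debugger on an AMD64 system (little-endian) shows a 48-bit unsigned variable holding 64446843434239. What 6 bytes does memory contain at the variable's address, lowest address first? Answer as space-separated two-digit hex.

64446843434239 in hexadecimal, padded to 48 bits, is 0x3A9D3335B4FF.
Split into bytes (most-significant first): 3A 9D 33 35 B4 FF.
Little-endian: lowest address holds the least-significant byte.
So at ascending addresses the bytes are FF B4 35 33 9D 3A.

FF B4 35 33 9D 3A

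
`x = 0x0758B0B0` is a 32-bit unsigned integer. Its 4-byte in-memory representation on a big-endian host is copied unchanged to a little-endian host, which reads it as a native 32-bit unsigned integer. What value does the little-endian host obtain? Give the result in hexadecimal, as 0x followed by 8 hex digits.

Stored big-endian, the bytes at ascending addresses are 07 58 B0 B0.
Read back as little-endian, the first byte is least significant, giving 0xB0B05807.

0xB0B05807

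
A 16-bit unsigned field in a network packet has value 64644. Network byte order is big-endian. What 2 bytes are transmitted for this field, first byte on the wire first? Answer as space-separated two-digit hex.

FC 84

64644 in hexadecimal, padded to 16 bits, is 0xFC84.
Split into bytes (most-significant first): FC 84.
Big-endian stores the most-significant byte at the lowest address.
So the memory order matches the most-significant-first order: FC 84.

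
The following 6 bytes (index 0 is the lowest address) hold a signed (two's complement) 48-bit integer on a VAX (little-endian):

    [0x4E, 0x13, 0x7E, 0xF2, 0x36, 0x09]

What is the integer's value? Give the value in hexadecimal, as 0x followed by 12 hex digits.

0x0936F27E134E

Little-endian stores the least-significant byte at the lowest address.
Reassemble most-significant byte first: 09 36 F2 7E 13 4E → 0x0936F27E134E.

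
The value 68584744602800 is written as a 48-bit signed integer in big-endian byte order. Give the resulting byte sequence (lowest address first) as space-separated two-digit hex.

68584744602800 in hexadecimal, padded to 48 bits, is 0x3E60A156CCB0.
Split into bytes (most-significant first): 3E 60 A1 56 CC B0.
Big-endian stores the most-significant byte at the lowest address.
So the memory order matches the most-significant-first order: 3E 60 A1 56 CC B0.

3E 60 A1 56 CC B0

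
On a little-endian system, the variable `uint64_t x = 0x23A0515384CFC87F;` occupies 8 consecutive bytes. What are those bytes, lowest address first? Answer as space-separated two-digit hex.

7F C8 CF 84 53 51 A0 23

Split into bytes (most-significant first): 23 A0 51 53 84 CF C8 7F.
In little-endian order the low byte comes first in memory.
So at ascending addresses the bytes are 7F C8 CF 84 53 51 A0 23.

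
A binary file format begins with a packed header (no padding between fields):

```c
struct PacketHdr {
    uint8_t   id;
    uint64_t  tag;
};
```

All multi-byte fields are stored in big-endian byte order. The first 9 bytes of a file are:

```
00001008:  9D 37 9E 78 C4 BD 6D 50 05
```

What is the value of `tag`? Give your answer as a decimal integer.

4007773504793300997

`tag` follows `id` (1 byte), so it starts at byte offset 1 and occupies 8 bytes.
Bytes at offsets 1..8: 37 9E 78 C4 BD 6D 50 05.
Big-endian stores the most-significant byte at the lowest address.
The bytes are already most-significant first: 0x379E78C4BD6D5005.
0x379E78C4BD6D5005 = 4007773504793300997.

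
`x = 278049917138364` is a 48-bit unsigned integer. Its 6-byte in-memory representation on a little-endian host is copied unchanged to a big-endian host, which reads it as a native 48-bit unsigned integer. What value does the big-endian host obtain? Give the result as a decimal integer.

278049917138364 in 48-bit hexadecimal is 0xFCE28A8A75BC.
Stored little-endian, the bytes at ascending addresses are BC 75 8A 8A E2 FC.
Read back as big-endian, the last byte is least significant, giving 0xBC758A8AE2FC.
0xBC758A8AE2FC = 207213021553404.

207213021553404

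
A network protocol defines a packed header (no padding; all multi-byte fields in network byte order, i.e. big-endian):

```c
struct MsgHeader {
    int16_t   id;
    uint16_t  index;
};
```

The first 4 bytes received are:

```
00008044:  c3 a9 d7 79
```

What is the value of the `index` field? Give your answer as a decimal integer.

55161

`index` follows `id` (2 bytes), so it starts at byte offset 2 and occupies 2 bytes.
Bytes at offsets 2..3: D7 79.
In big-endian order the high byte comes first in memory.
The bytes are already most-significant first: 0xD779.
0xD779 = 55161.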